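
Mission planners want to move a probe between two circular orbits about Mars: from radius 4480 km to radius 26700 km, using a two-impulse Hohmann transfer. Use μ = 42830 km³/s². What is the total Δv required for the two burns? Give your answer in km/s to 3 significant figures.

Semi-major axis of the transfer orbit: a_t = (4480 + 26700)/2 = 15590 km.
At r₁ the circular-orbit speed is v₁ = √(μ/r₁) = 3.0920 km/s.
Transfer-orbit speed at r₁ (vis-viva): v_p = √[μ(2/r₁ − 1/a_t)] = 4.0464 km/s.
First burn Δv₁ = |v_p − v₁| = 0.9544 km/s.
Circular speed at r₂: v₂ = √(μ/r₂) = 1.2665 km/s.
Transfer-orbit speed at r₂: v_a = √[μ(2/r₂ − 1/a_t)] = 0.67894 km/s.
Second burn Δv₂ = |v₂ − v_a| = 0.5876 km/s.
Total Δv = Δv₁ + Δv₂ = 1.542 km/s.

Δv = 1.54 km/s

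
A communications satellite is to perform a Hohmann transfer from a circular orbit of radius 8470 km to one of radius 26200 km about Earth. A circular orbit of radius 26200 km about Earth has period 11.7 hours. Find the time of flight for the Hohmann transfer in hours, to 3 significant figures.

From Kepler's third law T² = 4π²r³/μ at r = 26200 km, T = 11.7 hours = 11.7 × 3600 s = 42120 s: μ = 4π²r³/T² = 4.00209×10^5 km³/s².
Transfer-ellipse semi-major axis a_t = (r₁ + r₂)/2 = (8470 + 26200)/2 = 17335 km.
By Kepler's third law the transfer-orbit period is T = 2π√(a_t³/μ), so t = T/2 = 11330 s.
Converting: 11330 s ÷ 3600 s/hour = 3.15 hours.

t = 3.15 hours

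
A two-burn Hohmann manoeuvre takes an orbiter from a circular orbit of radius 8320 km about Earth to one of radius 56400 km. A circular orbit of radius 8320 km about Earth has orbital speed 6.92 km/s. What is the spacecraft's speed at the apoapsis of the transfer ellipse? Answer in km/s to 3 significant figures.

v = 1.35 km/s

From the circular-orbit relation v² = μ/r at r = 8320 km: μ = v²r = (6.92)² × 8320 = 3.98415×10^5 km³/s².
The Hohmann ellipse has a_t = (r₁ + r₂)/2 = 32360 km.
At apoapsis, r = 56400 km.
Vis-viva: v = √[μ(2/r − 1/a_t)] = √[3.98415×10^5 × (2/56400 − 1/32360)] = 1.348 km/s.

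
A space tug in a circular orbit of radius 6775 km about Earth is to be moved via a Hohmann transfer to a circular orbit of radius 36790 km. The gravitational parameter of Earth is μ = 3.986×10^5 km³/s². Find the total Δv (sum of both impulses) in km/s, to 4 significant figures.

Δv = 3.754 km/s

Semi-major axis of the transfer orbit: a_t = (6775 + 36790)/2 = 21782.5 km.
At r₁ the circular-orbit speed is v₁ = √(μ/r₁) = 7.670 km/s.
Transfer-orbit speed at r₁ (v² = μ(2/r − 1/a)): v_p = √[μ(2/r₁ − 1/a_t)] = 9.968 km/s.
First burn Δv₁ = |v_p − v₁| = 2.298 km/s.
At r₂, v₂ = √(μ/r₂) = 3.292 km/s.
Transfer-orbit speed at r₂: v_a = √[μ(2/r₂ − 1/a_t)] = 1.836 km/s.
Second burn Δv₂ = |v₂ − v_a| = 1.456 km/s.
Δv = Δv₁ + Δv₂ = 2.298 + 1.456 = 3.754 km/s.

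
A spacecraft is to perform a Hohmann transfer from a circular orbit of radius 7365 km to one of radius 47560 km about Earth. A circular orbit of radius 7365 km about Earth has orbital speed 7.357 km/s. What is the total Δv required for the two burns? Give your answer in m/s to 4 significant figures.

From the circular-orbit relation v² = μ/r at r = 7365 km: μ = v²r = (7.357)² × 7365 = 3.98634×10^5 km³/s².
Transfer-ellipse semi-major axis a_t = (r₁ + r₂)/2 = (7365 + 47560)/2 = 27462.5 km.
At r₁ the circular-orbit speed is v₁ = √(μ/r₁) = 7.357 km/s.
Transfer-orbit speed at r₁ (vis-viva equation): v_p = √[μ(2/r₁ − 1/a_t)] = 9.682 km/s.
First burn Δv₁ = |v_p − v₁| = 2.325 km/s.
At r₂, v₂ = √(μ/r₂) = 2.895 km/s.
Transfer-orbit speed at r₂: v_a = √[μ(2/r₂ − 1/a_t)] = 1.499 km/s.
Second burn Δv₂ = |v₂ − v_a| = 1.396 km/s.
Δv = Δv₁ + Δv₂ = 2.325 + 1.396 = 3.721 km/s.

Δv = 3721 m/s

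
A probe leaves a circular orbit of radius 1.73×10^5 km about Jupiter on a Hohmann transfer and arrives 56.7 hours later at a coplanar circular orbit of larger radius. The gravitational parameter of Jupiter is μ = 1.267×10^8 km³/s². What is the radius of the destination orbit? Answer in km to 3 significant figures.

r₂ = 1.45×10^6 km

Transfer time t = 56.7 hours = 2.0412×10^5 s, and t = π√(a_t³/μ).
So a_t = (μ t²/π²)^(1/3) = (1.267×10^8 × (2.0412×10^5)² / π²)^(1/3) = 8.1174×10^5 km.
Since a_t = (r₁ + r₂)/2, r₂ = 2a_t − r₁ = 2×8.1174×10^5 − 1.730×10^5 = 1.45048×10^6 km.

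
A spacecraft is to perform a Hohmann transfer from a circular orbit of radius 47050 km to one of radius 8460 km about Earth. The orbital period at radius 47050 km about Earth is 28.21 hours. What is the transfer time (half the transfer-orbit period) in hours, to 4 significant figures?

From Kepler's third law T² = 4π²r³/μ at r = 47050 km, T = 28.21 hours = 28.21 × 3600 s = 1.01556×10^5 s: μ = 4π²r³/T² = 3.98683×10^5 km³/s².
Semi-major axis of the transfer orbit: a_t = (47050 + 8460)/2 = 27755 km.
By Kepler's third law the transfer-orbit period is T = 2π√(a_t³/μ), so t = T/2 = 23006 s.
Converting: 23006 s ÷ 3600 s/hour = 6.391 hours.

t = 6.391 hours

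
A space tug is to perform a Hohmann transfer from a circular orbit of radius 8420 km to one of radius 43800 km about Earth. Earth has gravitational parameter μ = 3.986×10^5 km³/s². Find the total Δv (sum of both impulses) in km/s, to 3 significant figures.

Δv = 3.33 km/s

Transfer-ellipse semi-major axis a_t = (r₁ + r₂)/2 = (8420 + 43800)/2 = 26110 km.
Circular speed at r₁: v₁ = √(μ/r₁) = √(3.986×10^5/8420) = 6.880 km/s.
On the transfer ellipse at r₁, vis-viva equation gives v_p = √[μ(2/r₁ − 1/a_t)] = 8.911 km/s.
First burn Δv₁ = |v_p − v₁| = 2.031 km/s.
At r₂, v₂ = √(μ/r₂) = 3.017 km/s.
Transfer-orbit speed at r₂: v_a = √[μ(2/r₂ − 1/a_t)] = 1.713 km/s.
Second burn Δv₂ = |v₂ − v_a| = 1.304 km/s.
Δv = Δv₁ + Δv₂ = 2.031 + 1.304 = 3.335 km/s.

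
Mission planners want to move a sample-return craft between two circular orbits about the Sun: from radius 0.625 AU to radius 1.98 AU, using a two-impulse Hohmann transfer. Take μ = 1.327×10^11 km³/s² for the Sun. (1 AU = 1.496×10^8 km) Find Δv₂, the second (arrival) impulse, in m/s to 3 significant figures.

Δv₂ = 6500 m/s

In km: r₁ = 0.625 × 1.496×10^8 = 9.350×10^7 km; r₂ = 1.98 × 1.496×10^8 = 2.96208×10^8 km.
The Hohmann ellipse has a_t = (r₁ + r₂)/2 = 1.94854×10^8 km.
On the circular orbit at r = 2.96208×10^8 km, v_c = √(μ/r) = 21.166 km/s.
Transfer-orbit speed at the same r (vis-viva, a = a_t): v_t = √[μ(2/r − 1/a_t)] = 14.662 km/s.
Δv₂ = |v_t − v_c| = |14.662 − 21.166| = 6.504 km/s.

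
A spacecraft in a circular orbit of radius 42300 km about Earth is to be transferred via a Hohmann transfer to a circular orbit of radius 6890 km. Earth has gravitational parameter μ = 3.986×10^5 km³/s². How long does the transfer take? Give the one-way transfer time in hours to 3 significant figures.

Transfer-ellipse semi-major axis a_t = (r₁ + r₂)/2 = (42300 + 6890)/2 = 24595 km.
By Kepler's third law the transfer-orbit period is T = 2π√(a_t³/μ), so t = T/2 = 19190 s.
Converting: 19190 s ÷ 3600 s/hour = 5.33 hours.

t = 5.33 hours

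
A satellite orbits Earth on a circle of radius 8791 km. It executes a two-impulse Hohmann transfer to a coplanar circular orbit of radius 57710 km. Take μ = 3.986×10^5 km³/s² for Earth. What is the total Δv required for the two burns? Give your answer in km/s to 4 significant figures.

Δv = 3.414 km/s

Semi-major axis of the transfer orbit: a_t = (8791 + 57710)/2 = 33250.5 km.
Circular speed at r₁: v₁ = √(μ/r₁) = √(3.986×10^5/8791) = 6.734 km/s.
Transfer-orbit speed at r₁ (vis-viva equation): v_p = √[μ(2/r₁ − 1/a_t)] = 8.871 km/s.
First burn Δv₁ = |v_p − v₁| = 2.137 km/s.
At r₂, v₂ = √(μ/r₂) = 2.628 km/s.
Transfer-orbit speed at r₂: v_a = √[μ(2/r₂ − 1/a_t)] = 1.351 km/s.
Second burn Δv₂ = |v₂ − v_a| = 1.277 km/s.
Δv = Δv₁ + Δv₂ = 2.137 + 1.277 = 3.414 km/s.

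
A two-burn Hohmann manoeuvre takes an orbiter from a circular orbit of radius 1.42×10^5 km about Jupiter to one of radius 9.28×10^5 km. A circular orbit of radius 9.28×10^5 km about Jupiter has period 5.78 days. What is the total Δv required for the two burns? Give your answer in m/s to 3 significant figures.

Δv = 15100 m/s

From Kepler's third law T² = 4π²r³/μ at r = 9.28×10^5 km, T = 5.78 days = 5.78 × 86400 s = 4.99392×10^5 s: μ = 4π²r³/T² = 1.26509×10^8 km³/s².
Semi-major axis of the transfer orbit: a_t = (1.420×10^5 + 9.280×10^5)/2 = 5.350×10^5 km.
Circular speed at r₁: v₁ = √(μ/r₁) = √(1.26509×10^8/1.420×10^5) = 29.848 km/s.
On the transfer ellipse at r₁, v² = μ(2/r − 1/a) gives v_p = √[μ(2/r₁ − 1/a_t)] = 39.311 km/s.
First burn Δv₁ = |v_p − v₁| = 9.463 km/s.
At r₂, v₂ = √(μ/r₂) = 11.676 km/s.
Transfer-orbit speed at r₂: v_a = √[μ(2/r₂ − 1/a_t)] = 6.0152 km/s.
Second burn Δv₂ = |v₂ − v_a| = 5.661 km/s.
Total Δv = Δv₁ + Δv₂ = 15.12 km/s.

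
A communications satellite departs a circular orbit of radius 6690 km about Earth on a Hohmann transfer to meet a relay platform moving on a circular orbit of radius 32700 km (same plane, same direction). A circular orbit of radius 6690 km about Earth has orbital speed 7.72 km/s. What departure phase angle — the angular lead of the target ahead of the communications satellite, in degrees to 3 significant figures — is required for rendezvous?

φ = 95.9°

From the circular-orbit relation v² = μ/r at r = 6690 km: μ = v²r = (7.72)² × 6690 = 3.98713×10^5 km³/s².
The Hohmann ellipse has a_t = (r₁ + r₂)/2 = 19695 km.
The half-period of the transfer ellipse is t = π√(a_t³/μ) = 13750 s.
Target angular speed ω₂ = √(μ/r₂³) = 1.068×10^-4 rad/s.
Angle swept by the target during transfer: ω₂·t = 1.4685 rad = 84.14°.
Arrival is 180° from departure on the ellipse, so φ = 180° − 84.14° = 95.9°.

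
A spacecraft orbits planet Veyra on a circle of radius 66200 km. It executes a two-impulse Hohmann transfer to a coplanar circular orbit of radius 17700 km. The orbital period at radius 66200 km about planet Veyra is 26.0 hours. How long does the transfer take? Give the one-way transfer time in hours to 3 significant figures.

From Kepler's third law T² = 4π²r³/μ at r = 66200 km, T = 26.0 hours = 26.0 × 3600 s = 93600 s: μ = 4π²r³/T² = 1.30732×10^6 km³/s².
The Hohmann ellipse has a_t = (r₁ + r₂)/2 = 41950 km.
By Kepler's third law the transfer-orbit period is T = 2π√(a_t³/μ), so t = T/2 = 23610 s.
Converting: 23610 s ÷ 3600 s/hour = 6.56 hours.

t = 6.56 hours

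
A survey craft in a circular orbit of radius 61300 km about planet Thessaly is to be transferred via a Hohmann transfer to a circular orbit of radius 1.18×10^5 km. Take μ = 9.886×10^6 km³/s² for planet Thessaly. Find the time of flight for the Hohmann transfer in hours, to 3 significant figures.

The Hohmann ellipse has a_t = (r₁ + r₂)/2 = 89650 km.
By Kepler's third law the transfer-orbit period is T = 2π√(a_t³/μ), so t = T/2 = 26820 s.
Converting: 26820 s ÷ 3600 s/hour = 7.45 hours.

t = 7.45 hours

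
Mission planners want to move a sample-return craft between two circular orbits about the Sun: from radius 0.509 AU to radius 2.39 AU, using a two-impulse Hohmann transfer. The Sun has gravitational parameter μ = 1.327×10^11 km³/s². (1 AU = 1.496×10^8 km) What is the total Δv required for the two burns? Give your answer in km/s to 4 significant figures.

Δv = 19.71 km/s

In km: r₁ = 0.509 × 1.496×10^8 = 7.61464×10^7 km; r₂ = 2.39 × 1.496×10^8 = 3.57544×10^8 km.
Transfer-ellipse semi-major axis a_t = (r₁ + r₂)/2 = (7.61464×10^7 + 3.57544×10^8)/2 = 2.168452×10^8 km.
Circular speed at r₁: v₁ = √(μ/r₁) = √(1.327×10^11/7.61464×10^7) = 41.746 km/s.
On the transfer ellipse at r₁, v² = μ(2/r − 1/a) gives v_p = √[μ(2/r₁ − 1/a_t)] = 53.604 km/s.
First burn Δv₁ = |v_p − v₁| = 11.86 km/s.
At r₂, v₂ = √(μ/r₂) = 19.265 km/s.
Transfer-orbit speed at r₂: v_a = √[μ(2/r₂ − 1/a_t)] = 11.416 km/s.
Second burn Δv₂ = |v₂ − v_a| = 7.849 km/s.
Δv = Δv₁ + Δv₂ = 11.86 + 7.849 = 19.71 km/s.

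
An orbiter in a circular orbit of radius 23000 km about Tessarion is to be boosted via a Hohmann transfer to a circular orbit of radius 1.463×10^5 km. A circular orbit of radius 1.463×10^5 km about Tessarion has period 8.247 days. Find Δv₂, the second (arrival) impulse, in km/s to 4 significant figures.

Δv₂ = 0.6176 km/s

From Kepler's third law T² = 4π²r³/μ at r = 1.463×10^5 km, T = 8.247 days = 8.247 × 86400 s = 7.125408×10^5 s: μ = 4π²r³/T² = 2.43486×10^5 km³/s².
Transfer-ellipse semi-major axis a_t = (r₁ + r₂)/2 = (23000 + 1.463×10^5)/2 = 84650 km.
Circular speed at r = 1.463×10^5 km: v_c = √(μ/r) = 1.2901 km/s.
Vis-viva on the transfer ellipse at r = 1.463×10^5 km gives v_t = √[μ(2/r − 1/a_t)] = 0.67246 km/s.
Δv₂ = |v_t − v_c| = |0.67246 − 1.2901| = 0.6176 km/s.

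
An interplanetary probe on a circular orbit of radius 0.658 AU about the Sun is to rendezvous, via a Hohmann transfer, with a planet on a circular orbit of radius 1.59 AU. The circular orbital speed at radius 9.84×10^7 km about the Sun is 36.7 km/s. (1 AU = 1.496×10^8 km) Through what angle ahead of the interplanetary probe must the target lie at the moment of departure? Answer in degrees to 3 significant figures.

φ = 73.0°

From the circular-orbit relation v² = μ/r at r = 9.84×10^7 km: μ = v²r = (36.7)² × 9.84×10^7 = 1.32534×10^11 km³/s².
In km: r₁ = 0.658 × 1.496×10^8 = 9.84368×10^7 km; r₂ = 1.59 × 1.496×10^8 = 2.37864×10^8 km.
Transfer-ellipse semi-major axis a_t = (r₁ + r₂)/2 = (9.84368×10^7 + 2.37864×10^8)/2 = 1.681504×10^8 km.
The half-period of the transfer ellipse is t = π√(a_t³/μ) = 1.8816×10^7 s.
Target angular speed ω₂ = √(μ/r₂³) = 9.9236×10^-8 rad/s.
Angle swept by the target during transfer: ω₂·t = 1.867 rad = 107.0°.
The interplanetary probe traverses 180° on the transfer ellipse, so the target must lead by 180° − 107.0° = 73.0°.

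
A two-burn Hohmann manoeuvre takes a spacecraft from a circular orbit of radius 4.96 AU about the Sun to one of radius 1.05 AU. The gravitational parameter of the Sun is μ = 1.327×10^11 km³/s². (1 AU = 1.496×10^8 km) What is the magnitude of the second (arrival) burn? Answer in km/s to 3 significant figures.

In km: r₁ = 4.96 × 1.496×10^8 = 7.42016×10^8 km; r₂ = 1.05 × 1.496×10^8 = 1.5708×10^8 km.
Semi-major axis of the transfer orbit: a_t = (7.42016×10^8 + 1.5708×10^8)/2 = 4.49548×10^8 km.
Circular speed at r = 1.5708×10^8 km: v_c = √(μ/r) = 29.0653 km/s.
Transfer-orbit speed at the same r (vis-viva, a = a_t): v_t = √[μ(2/r − 1/a_t)] = 37.3417 km/s.
Δv₂ = |v_t − v_c| = |37.3417 − 29.0653| = 8.276 km/s.

Δv₂ = 8.28 km/s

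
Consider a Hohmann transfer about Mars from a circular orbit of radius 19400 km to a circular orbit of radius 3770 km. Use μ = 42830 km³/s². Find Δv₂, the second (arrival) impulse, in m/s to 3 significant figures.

The Hohmann ellipse has a_t = (r₁ + r₂)/2 = 11585 km.
On the circular orbit at r = 3770 km, v_c = √(μ/r) = 3.3706 km/s.
Vis-viva on the transfer ellipse at r = 3770 km gives v_t = √[μ(2/r − 1/a_t)] = 4.3617 km/s.
Δv₂ = |v_t − v_c| = |4.3617 − 3.3706| = 0.9911 km/s.

Δv₂ = 991 m/s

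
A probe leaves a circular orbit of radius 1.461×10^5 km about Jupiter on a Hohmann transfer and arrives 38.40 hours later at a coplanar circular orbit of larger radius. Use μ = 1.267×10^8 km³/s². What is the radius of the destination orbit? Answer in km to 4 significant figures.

Transfer time t = 38.40 hours = 1.3824×10^5 s, and t = π√(a_t³/μ).
So a_t = (μ t²/π²)^(1/3) = (1.267×10^8 × (1.3824×10^5)² / π²)^(1/3) = 6.2601×10^5 km.
Since a_t = (r₁ + r₂)/2, r₂ = 2a_t − r₁ = 2×6.2601×10^5 − 1.461×10^5 = 1.10592×10^6 km.

r₂ = 1.106×10^6 km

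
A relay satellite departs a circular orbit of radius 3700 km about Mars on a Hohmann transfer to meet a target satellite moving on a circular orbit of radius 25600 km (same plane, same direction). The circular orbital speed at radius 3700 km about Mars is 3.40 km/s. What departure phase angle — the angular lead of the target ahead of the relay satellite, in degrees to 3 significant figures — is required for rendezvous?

φ = 102°

From the circular-orbit relation v² = μ/r at r = 3700 km: μ = v²r = (3.40)² × 3700 = 42772.0 km³/s².
The Hohmann ellipse has a_t = (r₁ + r₂)/2 = 14650 km.
The half-period of the transfer ellipse is t = π√(a_t³/μ) = 26940 s.
Target angular speed ω₂ = √(μ/r₂³) = 5.049×10^-5 rad/s.
Angle swept by the target during transfer: ω₂·t = 1.360 rad = 77.92°.
The relay satellite traverses 180° on the transfer ellipse, so the target must lead by 180° − 77.92° = 102°.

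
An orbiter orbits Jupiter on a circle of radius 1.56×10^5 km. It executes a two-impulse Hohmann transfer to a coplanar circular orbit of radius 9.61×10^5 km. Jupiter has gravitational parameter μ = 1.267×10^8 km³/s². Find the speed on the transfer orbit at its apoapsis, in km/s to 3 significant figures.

The Hohmann ellipse has a_t = (r₁ + r₂)/2 = 5.585×10^5 km.
The apoapsis of the transfer ellipse is at r = 9.610×10^5 km.
Vis-viva: v = √[μ(2/r − 1/a_t)] = √[1.267×10^8 × (2/9.610×10^5 − 1/5.585×10^5)] = 6.068 km/s.

v = 6.07 km/s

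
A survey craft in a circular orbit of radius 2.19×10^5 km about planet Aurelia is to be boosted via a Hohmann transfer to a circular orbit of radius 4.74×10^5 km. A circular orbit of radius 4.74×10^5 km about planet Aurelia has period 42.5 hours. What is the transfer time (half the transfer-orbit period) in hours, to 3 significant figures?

t = 13.3 hours

From Kepler's third law T² = 4π²r³/μ at r = 4.74×10^5 km, T = 42.5 hours = 42.5 × 3600 s = 1.530×10^5 s: μ = 4π²r³/T² = 1.79602×10^8 km³/s².
Semi-major axis of the transfer orbit: a_t = (2.190×10^5 + 4.740×10^5)/2 = 3.465×10^5 km.
Transfer time t = π√(a_t³/μ) = π√((3.465×10^5)³ / 1.79602×10^8) = 47810 s.
Converting: 47810 s ÷ 3600 s/hour = 13.3 hours.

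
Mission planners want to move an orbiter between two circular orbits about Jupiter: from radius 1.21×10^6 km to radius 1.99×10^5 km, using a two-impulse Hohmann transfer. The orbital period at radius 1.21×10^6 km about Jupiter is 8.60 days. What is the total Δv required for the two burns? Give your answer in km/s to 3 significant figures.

From Kepler's third law T² = 4π²r³/μ at r = 1.21×10^6 km, T = 8.60 days = 8.60 × 86400 s = 7.4304×10^5 s: μ = 4π²r³/T² = 1.26675×10^8 km³/s².
Transfer-ellipse semi-major axis a_t = (r₁ + r₂)/2 = (1.210×10^6 + 1.990×10^5)/2 = 7.045×10^5 km.
At r₁ the circular-orbit speed is v₁ = √(μ/r₁) = 10.232 km/s.
On the transfer ellipse at r₁, vis-viva equation gives v_a = √[μ(2/r₁ − 1/a_t)] = 5.4380 km/s.
First burn Δv₁ = |v_a − v₁| = 4.794 km/s.
At r₂, v₂ = √(μ/r₂) = 25.230 km/s.
Transfer-orbit speed at r₂: v_p = √[μ(2/r₂ − 1/a_t)] = 33.065 km/s.
Second burn Δv₂ = |v₂ − v_p| = 7.835 km/s.
Δv = Δv₁ + Δv₂ = 4.794 + 7.835 = 12.63 km/s.

Δv = 12.6 km/s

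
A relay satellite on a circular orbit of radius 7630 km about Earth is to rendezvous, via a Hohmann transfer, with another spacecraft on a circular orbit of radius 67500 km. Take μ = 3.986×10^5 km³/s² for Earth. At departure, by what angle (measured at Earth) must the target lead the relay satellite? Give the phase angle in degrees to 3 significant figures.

Transfer-ellipse semi-major axis a_t = (r₁ + r₂)/2 = (7630 + 67500)/2 = 37565 km.
Transfer time t = π√(a_t³/μ) = 36230 s.
The target's mean motion on its circular orbit is ω₂ = √(μ/r₂³) = 3.600×10^-5 rad/s.
Angle swept by the target during transfer: ω₂·t = 1.3043 rad = 74.73°.
The relay satellite traverses 180° on the transfer ellipse, so the target must lead by 180° − 74.73° = 105°.

φ = 105°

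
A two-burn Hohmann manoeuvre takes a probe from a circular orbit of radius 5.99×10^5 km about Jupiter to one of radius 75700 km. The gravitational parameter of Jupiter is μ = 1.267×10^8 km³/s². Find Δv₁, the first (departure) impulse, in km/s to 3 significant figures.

The Hohmann ellipse has a_t = (r₁ + r₂)/2 = 3.3735×10^5 km.
On the circular orbit at r = 5.990×10^5 km, v_c = √(μ/r) = 14.5437 km/s.
Transfer-orbit speed at the same r (vis-viva, a = a_t): v_t = √[μ(2/r − 1/a_t)] = 6.88942 km/s.
Δv₁ = |v_t − v_c| = |6.88942 − 14.5437| = 7.654 km/s.

Δv₁ = 7.65 km/s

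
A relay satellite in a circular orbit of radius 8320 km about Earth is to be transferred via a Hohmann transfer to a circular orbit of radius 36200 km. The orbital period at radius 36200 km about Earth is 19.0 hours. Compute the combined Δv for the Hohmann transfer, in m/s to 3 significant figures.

From Kepler's third law T² = 4π²r³/μ at r = 36200 km, T = 19.0 hours = 19.0 × 3600 s = 68400 s: μ = 4π²r³/T² = 4.00289×10^5 km³/s².
Semi-major axis of the transfer orbit: a_t = (8320 + 36200)/2 = 22260 km.
Circular speed at r₁: v₁ = √(μ/r₁) = √(4.00289×10^5/8320) = 6.936 km/s.
On the transfer ellipse at r₁, vis-viva equation gives v_p = √[μ(2/r₁ − 1/a_t)] = 8.845 km/s.
First burn Δv₁ = |v_p − v₁| = 1.909 km/s.
Circular speed at r₂: v₂ = √(μ/r₂) = 3.325 km/s.
Transfer-orbit speed at r₂: v_a = √[μ(2/r₂ − 1/a_t)] = 2.033 km/s.
Second burn Δv₂ = |v₂ − v_a| = 1.292 km/s.
Δv = Δv₁ + Δv₂ = 1.909 + 1.292 = 3.201 km/s.

Δv = 3200 m/s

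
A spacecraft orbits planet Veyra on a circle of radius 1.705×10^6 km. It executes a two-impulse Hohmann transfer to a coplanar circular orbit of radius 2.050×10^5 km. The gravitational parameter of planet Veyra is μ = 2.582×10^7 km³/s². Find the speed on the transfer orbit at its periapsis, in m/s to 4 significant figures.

v = 15000 m/s

Transfer-ellipse semi-major axis a_t = (r₁ + r₂)/2 = (1.705×10^6 + 2.050×10^5)/2 = 9.550×10^5 km.
At periapsis, r = 2.050×10^5 km.
Vis-viva: v = √[μ(2/r − 1/a_t)] = √[2.582×10^7 × (2/2.050×10^5 − 1/9.550×10^5)] = 15.00 km/s.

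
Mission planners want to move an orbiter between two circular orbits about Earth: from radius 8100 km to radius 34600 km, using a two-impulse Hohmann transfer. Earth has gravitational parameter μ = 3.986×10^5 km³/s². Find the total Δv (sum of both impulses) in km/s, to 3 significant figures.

Δv = 3.22 km/s

Transfer-ellipse semi-major axis a_t = (r₁ + r₂)/2 = (8100 + 34600)/2 = 21350 km.
Circular speed at r₁: v₁ = √(μ/r₁) = √(3.986×10^5/8100) = 7.015 km/s.
Transfer-orbit speed at r₁ (vis-viva): v_p = √[μ(2/r₁ − 1/a_t)] = 8.930 km/s.
First burn Δv₁ = |v_p − v₁| = 1.915 km/s.
Circular speed at r₂: v₂ = √(μ/r₂) = 3.39415 km/s.
Transfer-orbit speed at r₂: v_a = √[μ(2/r₂ − 1/a_t)] = 2.09062 km/s.
Second burn Δv₂ = |v₂ − v_a| = 1.304 km/s.
Δv = Δv₁ + Δv₂ = 1.915 + 1.304 = 3.219 km/s.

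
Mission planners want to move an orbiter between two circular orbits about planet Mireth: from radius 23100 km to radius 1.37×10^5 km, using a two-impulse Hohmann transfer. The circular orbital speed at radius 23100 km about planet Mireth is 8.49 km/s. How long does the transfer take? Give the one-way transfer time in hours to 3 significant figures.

t = 15.3 hours

From the circular-orbit relation v² = μ/r at r = 23100 km: μ = v²r = (8.49)² × 23100 = 1.66505×10^6 km³/s².
The Hohmann ellipse has a_t = (r₁ + r₂)/2 = 80050 km.
By Kepler's third law the transfer-orbit period is T = 2π√(a_t³/μ), so t = T/2 = 55140 s.
Converting: 55140 s ÷ 3600 s/hour = 15.3 hours.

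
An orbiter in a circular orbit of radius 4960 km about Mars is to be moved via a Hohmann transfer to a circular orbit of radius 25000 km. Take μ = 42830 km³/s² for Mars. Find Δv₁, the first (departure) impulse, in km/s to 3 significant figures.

The Hohmann ellipse has a_t = (r₁ + r₂)/2 = 14980 km.
Circular speed at r = 4960 km: v_c = √(μ/r) = 2.9386 km/s.
Transfer-orbit speed at the same r (vis-viva, a = a_t): v_t = √[μ(2/r − 1/a_t)] = 3.7962 km/s.
Δv₁ = |v_t − v_c| = |3.7962 − 2.9386| = 0.8576 km/s.

Δv₁ = 0.858 km/s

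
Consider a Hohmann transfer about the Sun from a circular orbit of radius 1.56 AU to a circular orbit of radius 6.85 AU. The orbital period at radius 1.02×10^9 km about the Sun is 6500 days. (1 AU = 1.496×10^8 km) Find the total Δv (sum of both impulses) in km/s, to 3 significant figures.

From Kepler's third law T² = 4π²r³/μ at r = 1.02×10^9 km, T = 6500 days = 6500 × 86400 s = 5.616×10^8 s: μ = 4π²r³/T² = 1.32833×10^11 km³/s².
In km: r₁ = 1.56 × 1.496×10^8 = 2.33376×10^8 km; r₂ = 6.85 × 1.496×10^8 = 1.02476×10^9 km.
Semi-major axis of the transfer orbit: a_t = (2.33376×10^8 + 1.02476×10^9)/2 = 6.29068×10^8 km.
At r₁ the circular-orbit speed is v₁ = √(μ/r₁) = 23.85750 km/s.
Transfer-orbit speed at r₁ (vis-viva equation): v_p = √[μ(2/r₁ − 1/a_t)] = 30.44999 km/s.
First burn Δv₁ = |v_p − v₁| = 6.592 km/s.
Circular speed at r₂: v₂ = √(μ/r₂) = 11.3852 km/s.
Transfer-orbit speed at r₂: v_a = √[μ(2/r₂ − 1/a_t)] = 6.93460 km/s.
Second burn Δv₂ = |v₂ − v_a| = 4.451 km/s.
Δv = Δv₁ + Δv₂ = 6.592 + 4.451 = 11.04 km/s.

Δv = 11.0 km/s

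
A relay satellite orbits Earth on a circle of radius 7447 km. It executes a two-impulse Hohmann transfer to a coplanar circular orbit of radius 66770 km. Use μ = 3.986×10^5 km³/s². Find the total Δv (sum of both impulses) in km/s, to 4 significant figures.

The Hohmann ellipse has a_t = (r₁ + r₂)/2 = 37108.5 km.
At r₁ the circular-orbit speed is v₁ = √(μ/r₁) = 7.3161 km/s.
Transfer-orbit speed at r₁ (v² = μ(2/r − 1/a)): v_p = √[μ(2/r₁ − 1/a_t)] = 9.8137 km/s.
First burn Δv₁ = |v_p − v₁| = 2.4976 km/s.
At r₂, v₂ = √(μ/r₂) = 2.4433 km/s.
Transfer-orbit speed at r₂: v_a = √[μ(2/r₂ − 1/a_t)] = 1.0945 km/s.
Second burn Δv₂ = |v₂ − v_a| = 1.3488 km/s.
Δv = Δv₁ + Δv₂ = 2.4976 + 1.3488 = 3.846 km/s.

Δv = 3.846 km/s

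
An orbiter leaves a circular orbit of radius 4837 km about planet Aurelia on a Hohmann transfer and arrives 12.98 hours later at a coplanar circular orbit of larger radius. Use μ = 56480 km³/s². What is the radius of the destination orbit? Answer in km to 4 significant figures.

r₂ = 41570 km

Transfer time t = 12.98 hours = 46728 s, and t = π√(a_t³/μ).
So a_t = (μ t²/π²)^(1/3) = (56480 × (46728)² / π²)^(1/3) = 23205 km.
Since a_t = (r₁ + r₂)/2, r₂ = 2a_t − r₁ = 2×23205 − 4837 = 41573 km.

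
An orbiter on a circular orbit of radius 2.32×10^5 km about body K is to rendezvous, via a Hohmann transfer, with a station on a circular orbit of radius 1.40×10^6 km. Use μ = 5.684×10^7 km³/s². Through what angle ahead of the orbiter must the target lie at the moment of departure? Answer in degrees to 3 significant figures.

Semi-major axis of the transfer orbit: a_t = (2.320×10^5 + 1.400×10^6)/2 = 8.160×10^5 km.
The half-period of the transfer ellipse is t = π√(a_t³/μ) = 3.072×10^5 s.
The target's mean motion on its circular orbit is ω₂ = √(μ/r₂³) = 4.551×10^-6 rad/s.
Angle swept by the target during transfer: ω₂·t = 1.398 rad = 80.10°.
Arrival is 180° from departure on the ellipse, so φ = 180° − 80.10° = 99.9°.

φ = 99.9°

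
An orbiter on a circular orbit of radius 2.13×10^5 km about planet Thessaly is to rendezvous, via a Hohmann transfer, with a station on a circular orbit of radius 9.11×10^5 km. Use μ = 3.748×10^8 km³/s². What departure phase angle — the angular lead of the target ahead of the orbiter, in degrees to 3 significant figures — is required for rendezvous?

Semi-major axis of the transfer orbit: a_t = (2.130×10^5 + 9.110×10^5)/2 = 5.620×10^5 km.
Transfer time t = π√(a_t³/μ) = 68368 s.
Target angular speed ω₂ = √(μ/r₂³) = 2.2265×10^-5 rad/s.
Angle swept by the target during transfer: ω₂·t = 1.5222 rad = 87.22°.
The orbiter traverses 180° on the transfer ellipse, so the target must lead by 180° − 87.22° = 92.8°.

φ = 92.8°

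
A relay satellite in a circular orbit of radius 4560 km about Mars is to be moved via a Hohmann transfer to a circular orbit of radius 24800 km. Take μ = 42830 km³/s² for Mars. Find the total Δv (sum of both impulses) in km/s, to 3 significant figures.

Δv = 1.50 km/s

The Hohmann ellipse has a_t = (r₁ + r₂)/2 = 14680 km.
Circular speed at r₁: v₁ = √(μ/r₁) = √(42830/4560) = 3.0647 km/s.
Transfer-orbit speed at r₁ (vis-viva equation): v_p = √[μ(2/r₁ − 1/a_t)] = 3.9834 km/s.
First burn Δv₁ = |v_p − v₁| = 0.9187 km/s.
Circular speed at r₂: v₂ = √(μ/r₂) = 1.31416 km/s.
Transfer-orbit speed at r₂: v_a = √[μ(2/r₂ − 1/a_t)] = 0.732432 km/s.
Second burn Δv₂ = |v₂ − v_a| = 0.5817 km/s.
Δv = Δv₁ + Δv₂ = 0.9187 + 0.5817 = 1.500 km/s.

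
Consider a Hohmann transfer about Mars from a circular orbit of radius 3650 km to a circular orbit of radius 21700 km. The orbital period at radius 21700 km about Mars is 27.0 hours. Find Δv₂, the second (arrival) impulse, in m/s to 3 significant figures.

From Kepler's third law T² = 4π²r³/μ at r = 21700 km, T = 27.0 hours = 27.0 × 3600 s = 97200 s: μ = 4π²r³/T² = 42697.9 km³/s².
The Hohmann ellipse has a_t = (r₁ + r₂)/2 = 12675 km.
Circular speed at r = 21700 km: v_c = √(μ/r) = 1.4027 km/s.
Transfer-orbit speed at the same r (vis-viva, a = a_t): v_t = √[μ(2/r − 1/a_t)] = 0.75274 km/s.
Δv₂ = |v_t − v_c| = |0.75274 − 1.4027| = 0.6500 km/s.

Δv₂ = 650 m/s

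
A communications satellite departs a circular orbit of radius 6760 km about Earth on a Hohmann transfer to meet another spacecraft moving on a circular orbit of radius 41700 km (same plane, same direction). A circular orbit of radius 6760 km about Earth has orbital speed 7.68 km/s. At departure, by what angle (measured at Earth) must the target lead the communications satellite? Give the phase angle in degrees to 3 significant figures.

φ = 100°

From the circular-orbit relation v² = μ/r at r = 6760 km: μ = v²r = (7.68)² × 6760 = 3.98721×10^5 km³/s².
Transfer-ellipse semi-major axis a_t = (r₁ + r₂)/2 = (6760 + 41700)/2 = 24230 km.
The half-period of the transfer ellipse is t = π√(a_t³/μ) = 18765 s.
Target angular speed ω₂ = √(μ/r₂³) = 7.4153×10^-5 rad/s.
Angle swept by the target during transfer: ω₂·t = 1.3915 rad = 79.73°.
Arrival is 180° from departure on the ellipse, so φ = 180° − 79.73° = 100°.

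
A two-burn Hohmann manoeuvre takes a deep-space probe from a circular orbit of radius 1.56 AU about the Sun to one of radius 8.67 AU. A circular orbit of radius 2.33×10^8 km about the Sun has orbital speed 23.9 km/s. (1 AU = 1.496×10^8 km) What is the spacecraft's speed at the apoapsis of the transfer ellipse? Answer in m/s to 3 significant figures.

v = 5590 m/s

From the circular-orbit relation v² = μ/r at r = 2.33×10^8 km: μ = v²r = (23.9)² × 2.33×10^8 = 1.33092×10^11 km³/s².
In km: r₁ = 1.56 × 1.496×10^8 = 2.33376×10^8 km; r₂ = 8.67 × 1.496×10^8 = 1.297032×10^9 km.
Semi-major axis of the transfer orbit: a_t = (2.33376×10^8 + 1.297032×10^9)/2 = 7.65204×10^8 km.
The apoapsis of the transfer ellipse is at r = 1.297032×10^9 km.
Vis-viva: v = √[μ(2/r − 1/a_t)] = √[1.33092×10^11 × (2/1.297032×10^9 − 1/7.65204×10^8)] = 5.594 km/s.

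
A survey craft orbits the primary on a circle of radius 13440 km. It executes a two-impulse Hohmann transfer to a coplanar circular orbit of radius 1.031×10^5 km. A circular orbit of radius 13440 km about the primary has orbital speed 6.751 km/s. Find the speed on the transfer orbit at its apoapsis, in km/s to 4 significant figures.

v = 1.171 km/s

From the circular-orbit relation v² = μ/r at r = 13440 km: μ = v²r = (6.751)² × 13440 = 6.12541×10^5 km³/s².
Transfer-ellipse semi-major axis a_t = (r₁ + r₂)/2 = (13440 + 1.031×10^5)/2 = 58270 km.
The apoapsis of the transfer ellipse is at r = 1.031×10^5 km.
Applying v² = μ(2/r − 1/a_t): v = 1.171 km/s.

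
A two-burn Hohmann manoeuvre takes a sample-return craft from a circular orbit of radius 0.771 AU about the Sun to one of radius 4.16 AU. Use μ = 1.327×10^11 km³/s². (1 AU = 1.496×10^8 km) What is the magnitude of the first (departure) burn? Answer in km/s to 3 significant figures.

In km: r₁ = 0.771 × 1.496×10^8 = 1.153416×10^8 km; r₂ = 4.16 × 1.496×10^8 = 6.22336×10^8 km.
Transfer-ellipse semi-major axis a_t = (r₁ + r₂)/2 = (1.153416×10^8 + 6.22336×10^8)/2 = 3.688388×10^8 km.
Circular speed at r = 1.153416×10^8 km: v_c = √(μ/r) = 33.92 km/s.
Vis-viva on the transfer ellipse at r = 1.153416×10^8 km gives v_t = √[μ(2/r − 1/a_t)] = 44.06 km/s.
Δv₁ = |v_t − v_c| = |44.06 − 33.92| = 10.14 km/s.

Δv₁ = 10.1 km/s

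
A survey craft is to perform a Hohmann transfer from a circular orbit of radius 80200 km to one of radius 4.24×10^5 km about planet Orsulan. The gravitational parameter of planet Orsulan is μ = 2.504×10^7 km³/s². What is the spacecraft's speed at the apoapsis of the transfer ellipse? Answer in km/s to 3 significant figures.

v = 4.33 km/s

Semi-major axis of the transfer orbit: a_t = (80200 + 4.240×10^5)/2 = 2.521×10^5 km.
The apoapsis of the transfer ellipse is at r = 4.240×10^5 km.
From the vis-viva equation, v = √[μ(2/r − 1/a_t)] = 4.334 km/s.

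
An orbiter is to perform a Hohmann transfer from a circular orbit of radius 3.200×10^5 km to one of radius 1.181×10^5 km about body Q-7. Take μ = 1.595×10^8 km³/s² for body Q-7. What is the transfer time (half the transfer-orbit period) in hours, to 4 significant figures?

t = 7.084 hours

The Hohmann ellipse has a_t = (r₁ + r₂)/2 = 2.1905×10^5 km.
By Kepler's third law the transfer-orbit period is T = 2π√(a_t³/μ), so t = T/2 = 25503 s.
Converting: 25503 s ÷ 3600 s/hour = 7.084 hours.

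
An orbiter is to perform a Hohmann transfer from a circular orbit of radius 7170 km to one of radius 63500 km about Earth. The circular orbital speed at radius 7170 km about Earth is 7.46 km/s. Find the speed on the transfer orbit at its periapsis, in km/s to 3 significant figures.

From the circular-orbit relation v² = μ/r at r = 7170 km: μ = v²r = (7.46)² × 7170 = 3.99022×10^5 km³/s².
Transfer-ellipse semi-major axis a_t = (r₁ + r₂)/2 = (7170 + 63500)/2 = 35335 km.
The periapsis of the transfer ellipse is at r = 7170 km.
Vis-viva: v = √[μ(2/r − 1/a_t)] = √[3.99022×10^5 × (2/7170 − 1/35335)] = 10.00 km/s.

v = 10.0 km/s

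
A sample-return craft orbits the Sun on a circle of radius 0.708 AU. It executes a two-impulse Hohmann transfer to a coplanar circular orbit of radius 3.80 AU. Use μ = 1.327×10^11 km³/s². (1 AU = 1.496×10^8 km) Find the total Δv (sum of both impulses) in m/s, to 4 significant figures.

In km: r₁ = 0.708 × 1.496×10^8 = 1.059168×10^8 km; r₂ = 3.80 × 1.496×10^8 = 5.6848×10^8 km.
Semi-major axis of the transfer orbit: a_t = (1.059168×10^8 + 5.6848×10^8)/2 = 3.371984×10^8 km.
At r₁ the circular-orbit speed is v₁ = √(μ/r₁) = 35.40 km/s.
On the transfer ellipse at r₁, vis-viva equation gives v_p = √[μ(2/r₁ − 1/a_t)] = 45.96 km/s.
First burn Δv₁ = |v_p − v₁| = 10.56 km/s.
At r₂, v₂ = √(μ/r₂) = 15.2784 km/s.
Transfer-orbit speed at r₂: v_a = √[μ(2/r₂ − 1/a_t)] = 8.56283 km/s.
Second burn Δv₂ = |v₂ − v_a| = 6.716 km/s.
Δv = Δv₁ + Δv₂ = 10.56 + 6.716 = 17.28 km/s.

Δv = 17280 m/s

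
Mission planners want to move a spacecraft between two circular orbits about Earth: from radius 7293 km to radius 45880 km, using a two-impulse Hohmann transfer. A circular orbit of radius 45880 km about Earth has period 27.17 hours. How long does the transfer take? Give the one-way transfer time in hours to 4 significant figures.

From Kepler's third law T² = 4π²r³/μ at r = 45880 km, T = 27.17 hours = 27.17 × 3600 s = 97812 s: μ = 4π²r³/T² = 3.98516×10^5 km³/s².
Transfer-ellipse semi-major axis a_t = (r₁ + r₂)/2 = (7293 + 45880)/2 = 26586.5 km.
By Kepler's third law the transfer-orbit period is T = 2π√(a_t³/μ), so t = T/2 = 21573.4 s.
Converting: 21573.4 s ÷ 3600 s/hour = 5.993 hours.

t = 5.993 hours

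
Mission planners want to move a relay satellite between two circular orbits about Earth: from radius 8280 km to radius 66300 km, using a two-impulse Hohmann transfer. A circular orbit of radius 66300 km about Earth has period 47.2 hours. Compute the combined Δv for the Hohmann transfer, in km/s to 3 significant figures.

Δv = 3.61 km/s

From Kepler's third law T² = 4π²r³/μ at r = 66300 km, T = 47.2 hours = 47.2 × 3600 s = 1.6992×10^5 s: μ = 4π²r³/T² = 3.98484×10^5 km³/s².
Semi-major axis of the transfer orbit: a_t = (8280 + 66300)/2 = 37290 km.
At r₁ the circular-orbit speed is v₁ = √(μ/r₁) = 6.937 km/s.
Transfer-orbit speed at r₁ (vis-viva): v_p = √[μ(2/r₁ − 1/a_t)] = 9.250 km/s.
First burn Δv₁ = |v_p − v₁| = 2.313 km/s.
At r₂, v₂ = √(μ/r₂) = 2.4516 km/s.
Transfer-orbit speed at r₂: v_a = √[μ(2/r₂ − 1/a_t)] = 1.1552 km/s.
Second burn Δv₂ = |v₂ − v_a| = 1.296 km/s.
Δv = Δv₁ + Δv₂ = 2.313 + 1.296 = 3.609 km/s.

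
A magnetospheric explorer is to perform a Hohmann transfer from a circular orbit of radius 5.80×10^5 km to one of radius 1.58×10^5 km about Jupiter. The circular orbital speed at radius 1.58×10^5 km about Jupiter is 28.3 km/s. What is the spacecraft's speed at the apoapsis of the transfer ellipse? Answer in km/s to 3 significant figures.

From the circular-orbit relation v² = μ/r at r = 1.58×10^5 km: μ = v²r = (28.3)² × 1.58×10^5 = 1.26541×10^8 km³/s².
Semi-major axis of the transfer orbit: a_t = (5.800×10^5 + 1.580×10^5)/2 = 3.690×10^5 km.
The apoapsis of the transfer ellipse is at r = 5.800×10^5 km.
From the vis-viva equation, v = √[μ(2/r − 1/a_t)] = 9.665 km/s.

v = 9.67 km/s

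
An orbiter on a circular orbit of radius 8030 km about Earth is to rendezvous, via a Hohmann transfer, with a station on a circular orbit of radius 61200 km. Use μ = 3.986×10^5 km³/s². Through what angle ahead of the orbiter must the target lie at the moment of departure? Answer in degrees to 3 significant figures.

φ = 103°

Transfer-ellipse semi-major axis a_t = (r₁ + r₂)/2 = (8030 + 61200)/2 = 34615 km.
The half-period of the transfer ellipse is t = π√(a_t³/μ) = 32046 s.
The target's mean motion on its circular orbit is ω₂ = √(μ/r₂³) = 4.1701×10^-5 rad/s.
Angle swept by the target during transfer: ω₂·t = 1.33635 rad = 76.57°.
The orbiter traverses 180° on the transfer ellipse, so the target must lead by 180° − 76.57° = 103°.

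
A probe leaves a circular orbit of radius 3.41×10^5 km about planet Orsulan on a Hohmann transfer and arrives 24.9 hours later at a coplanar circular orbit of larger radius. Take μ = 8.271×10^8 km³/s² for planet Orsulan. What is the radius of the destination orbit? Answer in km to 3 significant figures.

Transfer time t = 24.9 hours = 89640 s, and t = π√(a_t³/μ).
So a_t = (μ t²/π²)^(1/3) = (8.271×10^8 × (89640)² / π²)^(1/3) = 8.7650×10^5 km.
Since a_t = (r₁ + r₂)/2, r₂ = 2a_t − r₁ = 2×8.7650×10^5 − 3.410×10^5 = 1.412×10^6 km.

r₂ = 1.41×10^6 km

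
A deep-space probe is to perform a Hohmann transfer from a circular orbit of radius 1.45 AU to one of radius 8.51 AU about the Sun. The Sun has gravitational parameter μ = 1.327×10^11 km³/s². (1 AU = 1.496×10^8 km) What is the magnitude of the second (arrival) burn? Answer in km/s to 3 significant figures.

In km: r₁ = 1.45 × 1.496×10^8 = 2.1692×10^8 km; r₂ = 8.51 × 1.496×10^8 = 1.273096×10^9 km.
Transfer-ellipse semi-major axis a_t = (r₁ + r₂)/2 = (2.1692×10^8 + 1.273096×10^9)/2 = 7.45008×10^8 km.
Circular speed at r = 1.273096×10^9 km: v_c = √(μ/r) = 10.2095 km/s.
Vis-viva on the transfer ellipse at r = 1.273096×10^9 km gives v_t = √[μ(2/r − 1/a_t)] = 5.50902 km/s.
Δv₂ = |v_t − v_c| = |5.50902 − 10.2095| = 4.700 km/s.

Δv₂ = 4.70 km/s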